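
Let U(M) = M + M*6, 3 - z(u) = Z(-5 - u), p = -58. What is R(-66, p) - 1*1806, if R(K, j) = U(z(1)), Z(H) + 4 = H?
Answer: -1715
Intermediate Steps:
Z(H) = -4 + H
z(u) = 12 + u (z(u) = 3 - (-4 + (-5 - u)) = 3 - (-9 - u) = 3 + (9 + u) = 12 + u)
U(M) = 7*M (U(M) = M + 6*M = 7*M)
R(K, j) = 91 (R(K, j) = 7*(12 + 1) = 7*13 = 91)
R(-66, p) - 1*1806 = 91 - 1*1806 = 91 - 1806 = -1715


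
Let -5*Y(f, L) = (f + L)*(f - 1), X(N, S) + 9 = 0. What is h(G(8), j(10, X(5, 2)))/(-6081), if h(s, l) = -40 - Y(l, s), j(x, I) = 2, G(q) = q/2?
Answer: 194/30405 ≈ 0.0063805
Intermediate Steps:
G(q) = q/2 (G(q) = q*(½) = q/2)
X(N, S) = -9 (X(N, S) = -9 + 0 = -9)
Y(f, L) = -(-1 + f)*(L + f)/5 (Y(f, L) = -(f + L)*(f - 1)/5 = -(L + f)*(-1 + f)/5 = -(-1 + f)*(L + f)/5)
h(s, l) = -40 - l/5 - s/5 + l²/5 + l*s/5 (h(s, l) = -40 - (-l²/5 + s/5 + l/5 - s*l/5) = -40 - (-l²/5 + s/5 + l/5 - l*s/5) = -40 - (-l²/5 + l/5 + s/5 - l*s/5) = -40 + (-l/5 - s/5 + l²/5 + l*s/5) = -40 - l/5 - s/5 + l²/5 + l*s/5)
h(G(8), j(10, X(5, 2)))/(-6081) = (-40 - ⅕*2 - 8/10 + (⅕)*2² + (⅕)*2*((½)*8))/(-6081) = (-40 - ⅖ - ⅕*4 + (⅕)*4 + (⅕)*2*4)*(-1/6081) = (-40 - ⅖ - ⅘ + ⅘ + 8/5)*(-1/6081) = -194/5*(-1/6081) = 194/30405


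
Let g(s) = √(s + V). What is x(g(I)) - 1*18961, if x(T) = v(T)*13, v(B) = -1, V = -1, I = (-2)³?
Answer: -18974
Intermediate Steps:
I = -8
g(s) = √(-1 + s) (g(s) = √(s - 1) = √(-1 + s))
x(T) = -13 (x(T) = -1*13 = -13)
x(g(I)) - 1*18961 = -13 - 1*18961 = -13 - 18961 = -18974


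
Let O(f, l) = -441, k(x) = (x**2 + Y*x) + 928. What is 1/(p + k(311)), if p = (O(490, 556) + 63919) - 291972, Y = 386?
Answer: -1/10799 ≈ -9.2601e-5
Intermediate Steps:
k(x) = 928 + x**2 + 386*x (k(x) = (x**2 + 386*x) + 928 = 928 + x**2 + 386*x)
p = -228494 (p = (-441 + 63919) - 291972 = 63478 - 291972 = -228494)
1/(p + k(311)) = 1/(-228494 + (928 + 311**2 + 386*311)) = 1/(-228494 + (928 + 96721 + 120046)) = 1/(-228494 + 217695) = 1/(-10799) = -1/10799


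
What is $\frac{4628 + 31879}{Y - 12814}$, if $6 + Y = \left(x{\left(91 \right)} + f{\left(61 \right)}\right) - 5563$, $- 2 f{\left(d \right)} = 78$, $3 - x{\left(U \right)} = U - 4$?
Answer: $- \frac{36507}{18506} \approx -1.9727$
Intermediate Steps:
$x{\left(U \right)} = 7 - U$ ($x{\left(U \right)} = 3 - \left(U - 4\right) = 3 - \left(-4 + U\right) = 7 - U$)
$f{\left(d \right)} = -39$ ($f{\left(d \right)} = \left(- \frac{1}{2}\right) 78 = -39$)
$Y = -5692$ ($Y = -6 + \left(\left(\left(7 - 91\right) - 39\right) - 5563\right) = -6 - 5686 = -5692$)
$\frac{4628 + 31879}{Y - 12814} = \frac{4628 + 31879}{-5692 - 12814} = \frac{36507}{-18506} = 36507 \left(- \frac{1}{18506}\right) = - \frac{36507}{18506}$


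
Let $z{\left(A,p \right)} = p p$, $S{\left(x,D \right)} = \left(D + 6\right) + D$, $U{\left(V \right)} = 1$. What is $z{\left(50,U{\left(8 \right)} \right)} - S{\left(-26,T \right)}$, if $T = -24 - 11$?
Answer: $65$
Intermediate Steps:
$T = -35$
$S{\left(x,D \right)} = 6 + 2 D$ ($S{\left(x,D \right)} = \left(6 + D\right) + D = 6 + 2 D$)
$z{\left(A,p \right)} = p^{2}$
$z{\left(50,U{\left(8 \right)} \right)} - S{\left(-26,T \right)} = 1^{2} - \left(6 + 2 \left(-35\right)\right) = 1 - \left(6 - 70\right) = 1 - -64 = 1 + 64 = 65$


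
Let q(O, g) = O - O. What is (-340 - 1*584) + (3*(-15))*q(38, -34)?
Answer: -924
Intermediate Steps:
q(O, g) = 0
(-340 - 1*584) + (3*(-15))*q(38, -34) = (-340 - 1*584) + (3*(-15))*0 = (-340 - 584) - 45*0 = -924 + 0 = -924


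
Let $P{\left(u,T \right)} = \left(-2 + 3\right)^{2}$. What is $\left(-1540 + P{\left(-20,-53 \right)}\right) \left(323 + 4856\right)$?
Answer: $-7970481$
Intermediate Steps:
$P{\left(u,T \right)} = 1$ ($P{\left(u,T \right)} = 1^{2} = 1$)
$\left(-1540 + P{\left(-20,-53 \right)}\right) \left(323 + 4856\right) = \left(-1540 + 1\right) \left(323 + 4856\right) = \left(-1539\right) 5179 = -7970481$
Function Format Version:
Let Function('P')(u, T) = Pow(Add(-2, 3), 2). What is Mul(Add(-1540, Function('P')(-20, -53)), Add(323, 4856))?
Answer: -7970481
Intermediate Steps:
Function('P')(u, T) = 1 (Function('P')(u, T) = Pow(1, 2) = 1)
Mul(Add(-1540, Function('P')(-20, -53)), Add(323, 4856)) = Mul(Add(-1540, 1), Add(323, 4856)) = Mul(-1539, 5179) = -7970481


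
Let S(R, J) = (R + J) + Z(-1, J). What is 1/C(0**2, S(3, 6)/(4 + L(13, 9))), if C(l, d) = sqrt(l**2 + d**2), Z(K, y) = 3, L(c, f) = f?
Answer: 13/12 ≈ 1.0833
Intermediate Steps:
S(R, J) = 3 + J + R (S(R, J) = (R + J) + 3 = (J + R) + 3 = 3 + J + R)
C(l, d) = sqrt(d**2 + l**2)
1/C(0**2, S(3, 6)/(4 + L(13, 9))) = 1/(sqrt(((3 + 6 + 3)/(4 + 9))**2 + (0**2)**2)) = 1/(sqrt((12/13)**2 + 0**2)) = 1/(sqrt((12*(1/13))**2 + 0)) = 1/(sqrt((12/13)**2 + 0)) = 1/(sqrt(144/169 + 0)) = 1/(sqrt(144/169)) = 1/(12/13) = 13/12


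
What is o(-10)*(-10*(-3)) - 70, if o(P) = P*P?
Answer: 2930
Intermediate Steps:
o(P) = P²
o(-10)*(-10*(-3)) - 70 = (-10)²*(-10*(-3)) - 70 = 100*30 - 70 = 3000 - 70 = 2930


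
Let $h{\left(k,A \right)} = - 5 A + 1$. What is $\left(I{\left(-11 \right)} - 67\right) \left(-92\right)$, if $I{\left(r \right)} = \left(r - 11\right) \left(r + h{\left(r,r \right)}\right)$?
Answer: $97244$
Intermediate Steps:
$h{\left(k,A \right)} = 1 - 5 A$
$I{\left(r \right)} = \left(1 - 4 r\right) \left(-11 + r\right)$ ($I{\left(r \right)} = \left(r - 11\right) \left(r - \left(-1 + 5 r\right)\right) = \left(-11 + r\right) \left(1 - 4 r\right) = \left(1 - 4 r\right) \left(-11 + r\right)$)
$\left(I{\left(-11 \right)} - 67\right) \left(-92\right) = \left(\left(-11 - 4 \left(-11\right)^{2} + 45 \left(-11\right)\right) - 67\right) \left(-92\right) = \left(\left(-11 - 484 - 495\right) - 67\right) \left(-92\right) = \left(-990 - 67\right) \left(-92\right) = \left(-1057\right) \left(-92\right) = 97244$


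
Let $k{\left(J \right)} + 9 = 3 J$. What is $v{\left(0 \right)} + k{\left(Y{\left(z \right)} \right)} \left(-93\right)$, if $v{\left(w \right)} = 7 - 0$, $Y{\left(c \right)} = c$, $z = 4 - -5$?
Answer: $-1667$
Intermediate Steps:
$z = 9$ ($z = 4 + 5 = 9$)
$v{\left(w \right)} = 7$ ($v{\left(w \right)} = 7 + 0 = 7$)
$k{\left(J \right)} = -9 + 3 J$
$v{\left(0 \right)} + k{\left(Y{\left(z \right)} \right)} \left(-93\right) = 7 + \left(-9 + 3 \cdot 9\right) \left(-93\right) = 7 + \left(-9 + 27\right) \left(-93\right) = 7 + 18 \left(-93\right) = 7 - 1674 = -1667$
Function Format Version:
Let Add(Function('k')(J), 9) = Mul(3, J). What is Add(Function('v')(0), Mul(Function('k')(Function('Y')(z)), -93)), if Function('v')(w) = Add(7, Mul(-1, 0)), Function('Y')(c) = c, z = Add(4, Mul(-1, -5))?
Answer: -1667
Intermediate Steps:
z = 9 (z = Add(4, 5) = 9)
Function('v')(w) = 7 (Function('v')(w) = Add(7, 0) = 7)
Function('k')(J) = Add(-9, Mul(3, J))
Add(Function('v')(0), Mul(Function('k')(Function('Y')(z)), -93)) = Add(7, Mul(Add(-9, Mul(3, 9)), -93)) = Add(7, Mul(Add(-9, 27), -93)) = Add(7, Mul(18, -93)) = Add(7, -1674) = -1667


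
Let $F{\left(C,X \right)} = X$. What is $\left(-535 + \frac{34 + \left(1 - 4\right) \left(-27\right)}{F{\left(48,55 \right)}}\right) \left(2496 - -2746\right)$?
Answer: $- \frac{30728604}{11} \approx -2.7935 \cdot 10^{6}$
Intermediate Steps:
$\left(-535 + \frac{34 + \left(1 - 4\right) \left(-27\right)}{F{\left(48,55 \right)}}\right) \left(2496 - -2746\right) = \left(-535 + \frac{34 + \left(1 - 4\right) \left(-27\right)}{55}\right) \left(2496 - -2746\right) = \left(-535 + \left(34 - -81\right) \frac{1}{55}\right) \left(2496 + 2746\right) = \left(-535 + \left(34 + 81\right) \frac{1}{55}\right) 5242 = \left(-535 + 115 \cdot \frac{1}{55}\right) 5242 = \left(-535 + \frac{23}{11}\right) 5242 = \left(- \frac{5862}{11}\right) 5242 = - \frac{30728604}{11}$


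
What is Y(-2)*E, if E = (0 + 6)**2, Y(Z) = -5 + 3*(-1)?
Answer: -288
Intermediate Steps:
Y(Z) = -8 (Y(Z) = -5 - 3 = -8)
E = 36 (E = 6**2 = 36)
Y(-2)*E = -8*36 = -288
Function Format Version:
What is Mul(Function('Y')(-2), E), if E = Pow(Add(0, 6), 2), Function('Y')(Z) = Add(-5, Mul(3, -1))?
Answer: -288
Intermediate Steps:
Function('Y')(Z) = -8 (Function('Y')(Z) = Add(-5, -3) = -8)
E = 36 (E = Pow(6, 2) = 36)
Mul(Function('Y')(-2), E) = Mul(-8, 36) = -288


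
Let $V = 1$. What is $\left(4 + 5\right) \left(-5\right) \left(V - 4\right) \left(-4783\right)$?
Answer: $-645705$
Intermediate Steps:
$\left(4 + 5\right) \left(-5\right) \left(V - 4\right) \left(-4783\right) = \left(4 + 5\right) \left(-5\right) \left(1 - 4\right) \left(-4783\right) = 9 \left(-5\right) \left(-3\right) \left(-4783\right) = \left(-45\right) \left(-3\right) \left(-4783\right) = 135 \left(-4783\right) = -645705$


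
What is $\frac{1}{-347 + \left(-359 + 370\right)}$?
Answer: $- \frac{1}{336} \approx -0.0029762$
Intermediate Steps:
$\frac{1}{-347 + \left(-359 + 370\right)} = \frac{1}{-347 + 11} = \frac{1}{-336} = - \frac{1}{336}$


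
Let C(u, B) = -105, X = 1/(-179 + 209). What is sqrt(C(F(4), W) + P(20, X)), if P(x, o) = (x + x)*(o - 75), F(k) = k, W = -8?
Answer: I*sqrt(27933)/3 ≈ 55.711*I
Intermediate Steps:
X = 1/30 ≈ 0.033333
P(x, o) = 2*x*(-75 + o) (P(x, o) = (2*x)*(-75 + o) = 2*x*(-75 + o))
sqrt(C(F(4), W) + P(20, X)) = sqrt(-105 + 2*20*(-75 + 1/30)) = sqrt(-105 + 2*20*(-2249/30)) = sqrt(-105 - 8996/3) = sqrt(-9311/3) = I*sqrt(27933)/3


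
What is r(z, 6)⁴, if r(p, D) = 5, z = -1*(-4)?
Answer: 625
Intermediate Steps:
z = 4
r(z, 6)⁴ = 5⁴ = 625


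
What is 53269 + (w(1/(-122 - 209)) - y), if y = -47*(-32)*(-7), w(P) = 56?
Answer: 63853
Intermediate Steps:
y = -10528 (y = 1504*(-7) = -10528)
53269 + (w(1/(-122 - 209)) - y) = 53269 + (56 - 1*(-10528)) = 53269 + (56 + 10528) = 53269 + 10584 = 63853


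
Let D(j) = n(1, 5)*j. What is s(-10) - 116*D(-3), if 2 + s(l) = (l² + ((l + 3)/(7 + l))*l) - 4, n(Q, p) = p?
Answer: 5432/3 ≈ 1810.7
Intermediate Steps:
D(j) = 5*j
s(l) = -6 + l² + l*(3 + l)/(7 + l) (s(l) = -2 + ((l² + ((l + 3)/(7 + l))*l) - 4) = -2 + ((l² + ((3 + l)/(7 + l))*l) - 4) = -2 + ((l² + l*(3 + l)/(7 + l)) - 4) = -2 + (-4 + l² + l*(3 + l)/(7 + l)) = -6 + l² + l*(3 + l)/(7 + l))
s(-10) - 116*D(-3) = (-42 + (-10)³ - 3*(-10) + 8*(-10)²)/(7 - 10) - 580*(-3) = (-42 - 1000 + 30 + 8*100)/(-3) - 116*(-15) = -(-42 - 1000 + 30 + 800)/3 + 1740 = -⅓*(-212) + 1740 = 212/3 + 1740 = 5432/3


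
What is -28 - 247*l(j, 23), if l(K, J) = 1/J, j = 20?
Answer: -891/23 ≈ -38.739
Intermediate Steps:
-28 - 247*l(j, 23) = -28 - 247/23 = -891/23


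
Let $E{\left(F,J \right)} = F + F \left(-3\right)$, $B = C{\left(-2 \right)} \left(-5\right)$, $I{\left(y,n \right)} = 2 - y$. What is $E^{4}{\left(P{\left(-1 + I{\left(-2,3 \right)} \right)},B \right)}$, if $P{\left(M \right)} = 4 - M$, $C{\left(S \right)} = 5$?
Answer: $16$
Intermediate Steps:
$B = -25$ ($B = 5 \left(-5\right) = -25$)
$E{\left(F,J \right)} = - 2 F$ ($E{\left(F,J \right)} = F - 3 F = - 2 F$)
$E^{4}{\left(P{\left(-1 + I{\left(-2,3 \right)} \right)},B \right)} = \left(- 2 \left(4 - \left(-1 + \left(2 - -2\right)\right)\right)\right)^{4} = \left(- 2 \left(4 - \left(-1 + \left(2 + 2\right)\right)\right)\right)^{4} = \left(- 2 \left(4 - \left(-1 + 4\right)\right)\right)^{4} = \left(- 2 \left(4 - 3\right)\right)^{4} = \left(\left(-2\right) 1\right)^{4} = \left(-2\right)^{4} = 16$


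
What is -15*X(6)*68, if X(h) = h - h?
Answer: 0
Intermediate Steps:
X(h) = 0
-15*X(6)*68 = -15*0*68 = 0*68 = 0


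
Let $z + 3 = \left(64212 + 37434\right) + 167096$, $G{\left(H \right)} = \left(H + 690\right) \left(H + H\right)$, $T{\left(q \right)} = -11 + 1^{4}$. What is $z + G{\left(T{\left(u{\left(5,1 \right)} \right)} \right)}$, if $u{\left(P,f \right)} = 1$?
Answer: $255139$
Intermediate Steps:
$T{\left(q \right)} = -10$ ($T{\left(q \right)} = -11 + 1 = -10$)
$G{\left(H \right)} = 2 H \left(690 + H\right)$ ($G{\left(H \right)} = \left(690 + H\right) 2 H = 2 H \left(690 + H\right)$)
$z = 268739$ ($z = -3 + \left(\left(64212 + 37434\right) + 167096\right) = -3 + \left(101646 + 167096\right) = -3 + 268742 = 268739$)
$z + G{\left(T{\left(u{\left(5,1 \right)} \right)} \right)} = 268739 + 2 \left(-10\right) \left(690 - 10\right) = 268739 + 2 \left(-10\right) 680 = 268739 - 13600 = 255139$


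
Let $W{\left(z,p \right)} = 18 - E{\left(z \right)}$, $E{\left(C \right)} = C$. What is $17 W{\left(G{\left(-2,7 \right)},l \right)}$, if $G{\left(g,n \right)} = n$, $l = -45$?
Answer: $187$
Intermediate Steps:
$W{\left(z,p \right)} = 18 - z$
$17 W{\left(G{\left(-2,7 \right)},l \right)} = 17 \left(18 - 7\right) = 17 \cdot 11 = 187$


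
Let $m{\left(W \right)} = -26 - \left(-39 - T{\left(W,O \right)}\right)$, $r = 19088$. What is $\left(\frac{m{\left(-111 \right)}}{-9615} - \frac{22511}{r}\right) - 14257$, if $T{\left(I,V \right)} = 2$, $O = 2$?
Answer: $- \frac{174454660495}{12235408} \approx -14258.0$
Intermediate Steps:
$m{\left(W \right)} = 15$ ($m{\left(W \right)} = -26 - \left(-39 - 2\right) = -26 - -41 = -26 + 41 = 15$)
$\left(\frac{m{\left(-111 \right)}}{-9615} - \frac{22511}{r}\right) - 14257 = \left(\frac{15}{-9615} - \frac{22511}{19088}\right) - 14257 = \left(15 \left(- \frac{1}{9615}\right) - \frac{22511}{19088}\right) - 14257 = \left(- \frac{1}{641} - \frac{22511}{19088}\right) - 14257 = - \frac{14448639}{12235408} - 14257 = - \frac{174454660495}{12235408}$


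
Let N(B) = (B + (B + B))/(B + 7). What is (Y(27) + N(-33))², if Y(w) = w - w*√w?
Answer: 13947309/676 - 64881*√3/13 ≈ 11988.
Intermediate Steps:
Y(w) = w - w^(3/2)
N(B) = 3*B/(7 + B) (N(B) = (B + 2*B)/(7 + B) = (3*B)/(7 + B) = 3*B/(7 + B))
(Y(27) + N(-33))² = ((27 - 27^(3/2)) + 3*(-33)/(7 - 33))² = ((27 - 81*√3) + 3*(-33)/(-26))² = ((27 - 81*√3) + 3*(-33)*(-1/26))² = ((27 - 81*√3) + 99/26)² = (801/26 - 81*√3)²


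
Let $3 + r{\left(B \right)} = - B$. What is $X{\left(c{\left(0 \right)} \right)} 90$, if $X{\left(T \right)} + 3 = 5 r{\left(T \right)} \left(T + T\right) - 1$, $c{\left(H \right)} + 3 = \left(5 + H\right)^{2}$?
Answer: $-495360$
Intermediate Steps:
$r{\left(B \right)} = -3 - B$
$c{\left(H \right)} = -3 + \left(5 + H\right)^{2}$
$X{\left(T \right)} = -4 + 10 T \left(-3 - T\right)$ ($X{\left(T \right)} = -3 + \left(5 \left(-3 - T\right) \left(T + T\right) - 1\right) = -3 + \left(5 \left(-3 - T\right) 2 T - 1\right) = -3 + \left(5 \cdot 2 T \left(-3 - T\right) - 1\right) = -3 + \left(10 T \left(-3 - T\right) - 1\right) = -3 + \left(-1 + 10 T \left(-3 - T\right)\right) = -4 + 10 T \left(-3 - T\right)$)
$X{\left(c{\left(0 \right)} \right)} 90 = \left(-4 - 10 \left(-3 + \left(5 + 0\right)^{2}\right) \left(3 - \left(3 - \left(5 + 0\right)^{2}\right)\right)\right) 90 = \left(-4 - 10 \left(-3 + 5^{2}\right) \left(3 - \left(3 - 5^{2}\right)\right)\right) 90 = \left(-4 - 10 \left(-3 + 25\right) \left(3 + \left(-3 + 25\right)\right)\right) 90 = \left(-4 - 220 \left(3 + 22\right)\right) 90 = \left(-4 - 220 \cdot 25\right) 90 = \left(-4 - 5500\right) 90 = \left(-5504\right) 90 = -495360$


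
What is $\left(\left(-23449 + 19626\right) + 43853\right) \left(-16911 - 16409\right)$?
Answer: $-1333799600$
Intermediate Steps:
$\left(\left(-23449 + 19626\right) + 43853\right) \left(-16911 - 16409\right) = \left(-3823 + 43853\right) \left(-33320\right) = 40030 \left(-33320\right) = -1333799600$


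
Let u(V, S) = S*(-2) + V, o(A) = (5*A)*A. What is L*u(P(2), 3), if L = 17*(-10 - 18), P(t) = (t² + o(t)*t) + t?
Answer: -19040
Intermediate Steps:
o(A) = 5*A²
P(t) = t + t² + 5*t³ (P(t) = (t² + (5*t²)*t) + t = (t² + 5*t³) + t = t + t² + 5*t³)
u(V, S) = V - 2*S (u(V, S) = -2*S + V = V - 2*S)
L = -476 (L = 17*(-28) = -476)
L*u(P(2), 3) = -476*(2*(1 + 2 + 5*2²) - 2*3) = -476*(2*(1 + 2 + 5*4) - 6) = -476*(2*(1 + 2 + 20) - 6) = -476*(2*23 - 6) = -476*(46 - 6) = -476*40 = -19040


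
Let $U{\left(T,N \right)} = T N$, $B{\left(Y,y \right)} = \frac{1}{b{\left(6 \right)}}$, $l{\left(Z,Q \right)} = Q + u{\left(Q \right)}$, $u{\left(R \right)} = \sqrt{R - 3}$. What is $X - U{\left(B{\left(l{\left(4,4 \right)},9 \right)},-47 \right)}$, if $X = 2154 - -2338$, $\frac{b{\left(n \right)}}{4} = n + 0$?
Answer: $\frac{107855}{24} \approx 4494.0$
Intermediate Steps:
$u{\left(R \right)} = \sqrt{-3 + R}$
$b{\left(n \right)} = 4 n$ ($b{\left(n \right)} = 4 \left(n + 0\right) = 4 n$)
$l{\left(Z,Q \right)} = Q + \sqrt{-3 + Q}$
$B{\left(Y,y \right)} = \frac{1}{24}$ ($B{\left(Y,y \right)} = \frac{1}{4 \cdot 6} = \frac{1}{24}$)
$U{\left(T,N \right)} = N T$
$X = 4492$ ($X = 2154 + 2338 = 4492$)
$X - U{\left(B{\left(l{\left(4,4 \right)},9 \right)},-47 \right)} = 4492 - \left(-47\right) \frac{1}{24} = 4492 - - \frac{47}{24} = 4492 + \frac{47}{24} = \frac{107855}{24}$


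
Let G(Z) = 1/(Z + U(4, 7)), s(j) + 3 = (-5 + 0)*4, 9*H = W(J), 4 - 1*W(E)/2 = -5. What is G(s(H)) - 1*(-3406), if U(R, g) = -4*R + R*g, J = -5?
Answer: 37465/11 ≈ 3405.9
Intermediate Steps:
W(E) = 18 (W(E) = 8 - 2*(-5) = 8 + 10 = 18)
H = 2 (H = (⅑)*18 = 2)
s(j) = -23 (s(j) = -3 + (-5 + 0)*4 = -3 - 5*4 = -3 - 20 = -23)
G(Z) = 1/(12 + Z) (G(Z) = 1/(Z + 4*(-4 + 7)) = 1/(Z + 4*3) = 1/(Z + 12) = 1/(12 + Z))
G(s(H)) - 1*(-3406) = 1/(12 - 23) - 1*(-3406) = 1/(-11) + 3406 = -1/11 + 3406 = 37465/11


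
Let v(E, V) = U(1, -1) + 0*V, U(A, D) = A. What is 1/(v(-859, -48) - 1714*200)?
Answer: -1/342799 ≈ -2.9172e-6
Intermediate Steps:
v(E, V) = 1 (v(E, V) = 1 + 0*V = 1 + 0 = 1)
1/(v(-859, -48) - 1714*200) = 1/(1 - 1714*200) = 1/(1 - 342800) = 1/(-342799) = -1/342799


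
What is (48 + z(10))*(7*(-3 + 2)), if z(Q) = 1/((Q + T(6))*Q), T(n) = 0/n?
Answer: -33607/100 ≈ -336.07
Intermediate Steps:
T(n) = 0
z(Q) = Q⁻² (z(Q) = 1/((Q + 0)*Q) = 1/(Q*Q) = Q⁻²)
(48 + z(10))*(7*(-3 + 2)) = (48 + 10⁻²)*(7*(-3 + 2)) = (48 + 1/100)*(7*(-1)) = (4801/100)*(-7) = -33607/100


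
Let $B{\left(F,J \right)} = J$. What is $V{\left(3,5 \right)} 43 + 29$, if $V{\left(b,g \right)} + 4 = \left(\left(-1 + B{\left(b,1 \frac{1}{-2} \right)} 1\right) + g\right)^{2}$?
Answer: $\frac{1535}{4} \approx 383.75$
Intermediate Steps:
$V{\left(b,g \right)} = -4 + \left(- \frac{3}{2} + g\right)^{2}$ ($V{\left(b,g \right)} = -4 + \left(\left(-1 + 1 \frac{1}{-2} \cdot 1\right) + g\right)^{2} = -4 + \left(\left(-1 + 1 \left(- \frac{1}{2}\right) 1\right) + g\right)^{2} = -4 + \left(\left(-1 - \frac{1}{2}\right) + g\right)^{2} = -4 + \left(- \frac{3}{2} + g\right)^{2}$)
$V{\left(3,5 \right)} 43 + 29 = \left(-4 + \frac{\left(-3 + 2 \cdot 5\right)^{2}}{4}\right) 43 + 29 = \left(-4 + \frac{\left(-3 + 10\right)^{2}}{4}\right) 43 + 29 = \left(-4 + \frac{7^{2}}{4}\right) 43 + 29 = \left(-4 + \frac{1}{4} \cdot 49\right) 43 + 29 = \left(-4 + \frac{49}{4}\right) 43 + 29 = \frac{33}{4} \cdot 43 + 29 = \frac{1419}{4} + 29 = \frac{1535}{4}$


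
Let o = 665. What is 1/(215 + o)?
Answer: 1/880 ≈ 0.0011364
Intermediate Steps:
1/(215 + o) = 1/(215 + 665) = 1/880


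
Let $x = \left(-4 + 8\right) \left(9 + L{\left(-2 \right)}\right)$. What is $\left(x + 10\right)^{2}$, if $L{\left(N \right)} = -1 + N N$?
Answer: $3364$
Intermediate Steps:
$L{\left(N \right)} = -1 + N^{2}$
$x = 48$ ($x = \left(-4 + 8\right) \left(9 - \left(1 - \left(-2\right)^{2}\right)\right) = 4 \left(9 + \left(-1 + 4\right)\right) = 4 \left(9 + 3\right) = 4 \cdot 12 = 48$)
$\left(x + 10\right)^{2} = \left(48 + 10\right)^{2} = 58^{2} = 3364$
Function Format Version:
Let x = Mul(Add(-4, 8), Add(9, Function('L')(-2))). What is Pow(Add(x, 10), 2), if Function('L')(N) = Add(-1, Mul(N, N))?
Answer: 3364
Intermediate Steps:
Function('L')(N) = Add(-1, Pow(N, 2))
x = 48 (x = Mul(Add(-4, 8), Add(9, Add(-1, Pow(-2, 2)))) = Mul(4, Add(9, Add(-1, 4))) = Mul(4, Add(9, 3)) = Mul(4, 12) = 48)
Pow(Add(x, 10), 2) = Pow(Add(48, 10), 2) = Pow(58, 2) = 3364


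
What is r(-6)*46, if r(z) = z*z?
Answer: 1656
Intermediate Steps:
r(z) = z²
r(-6)*46 = (-6)²*46 = 36*46 = 1656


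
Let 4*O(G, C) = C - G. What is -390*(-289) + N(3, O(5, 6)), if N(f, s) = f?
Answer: 112713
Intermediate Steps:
O(G, C) = -G/4 + C/4 (O(G, C) = (C - G)/4 = -G/4 + C/4)
-390*(-289) + N(3, O(5, 6)) = -390*(-289) + 3 = 112710 + 3 = 112713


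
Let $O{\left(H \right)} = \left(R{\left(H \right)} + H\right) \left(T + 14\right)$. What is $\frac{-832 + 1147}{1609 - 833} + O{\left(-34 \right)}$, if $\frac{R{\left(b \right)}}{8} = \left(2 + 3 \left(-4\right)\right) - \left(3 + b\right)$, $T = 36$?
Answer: $\frac{5199515}{776} \approx 6700.4$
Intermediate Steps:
$R{\left(b \right)} = -104 - 8 b$ ($R{\left(b \right)} = 8 \left(\left(2 + 3 \left(-4\right)\right) - \left(3 + b\right)\right) = 8 \left(\left(2 - 12\right) - \left(3 + b\right)\right) = 8 \left(-10 - \left(3 + b\right)\right) = 8 \left(-13 - b\right) = -104 - 8 b$)
$O{\left(H \right)} = -5200 - 350 H$ ($O{\left(H \right)} = \left(\left(-104 - 8 H\right) + H\right) \left(36 + 14\right) = \left(-104 - 7 H\right) 50 = -5200 - 350 H$)
$\frac{-832 + 1147}{1609 - 833} + O{\left(-34 \right)} = \frac{-832 + 1147}{1609 - 833} - -6700 = \frac{315}{776} + \left(-5200 + 11900\right) = 315 \cdot \frac{1}{776} + 6700 = \frac{315}{776} + 6700 = \frac{5199515}{776}$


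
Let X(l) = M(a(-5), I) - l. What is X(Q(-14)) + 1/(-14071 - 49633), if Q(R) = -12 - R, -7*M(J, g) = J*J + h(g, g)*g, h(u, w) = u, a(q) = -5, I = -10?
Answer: -8854863/445928 ≈ -19.857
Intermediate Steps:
M(J, g) = -J²/7 - g²/7 (M(J, g) = -(J*J + g*g)/7 = -(J² + g²)/7 = -J²/7 - g²/7)
X(l) = -125/7 - l (X(l) = (-⅐*(-5)² - ⅐*(-10)²) - l = (-⅐*25 - ⅐*100) - l = (-25/7 - 100/7) - l = -125/7 - l)
X(Q(-14)) + 1/(-14071 - 49633) = (-125/7 - (-12 - 1*(-14))) + 1/(-14071 - 49633) = (-125/7 - (-12 + 14)) + 1/(-63704) = (-125/7 - 1*2) - 1/63704 = (-125/7 - 2) - 1/63704 = -139/7 - 1/63704 = -8854863/445928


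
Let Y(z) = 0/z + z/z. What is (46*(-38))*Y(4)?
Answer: -1748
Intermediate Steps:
Y(z) = 1 (Y(z) = 0 + 1 = 1)
(46*(-38))*Y(4) = (46*(-38))*1 = -1748*1 = -1748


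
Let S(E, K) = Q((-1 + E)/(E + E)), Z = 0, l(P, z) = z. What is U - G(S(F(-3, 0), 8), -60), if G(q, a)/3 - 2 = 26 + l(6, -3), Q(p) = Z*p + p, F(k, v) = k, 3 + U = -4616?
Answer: -4694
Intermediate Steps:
U = -4619 (U = -3 - 4616 = -4619)
Q(p) = p (Q(p) = 0*p + p = 0 + p = p)
S(E, K) = (-1 + E)/(2*E) (S(E, K) = (-1 + E)/(E + E) = (-1 + E)/((2*E)) = (-1 + E)*(1/(2*E)) = (-1 + E)/(2*E))
G(q, a) = 75 (G(q, a) = 6 + 3*(26 - 3) = 6 + 3*23 = 6 + 69 = 75)
U - G(S(F(-3, 0), 8), -60) = -4619 - 1*75 = -4619 - 75 = -4694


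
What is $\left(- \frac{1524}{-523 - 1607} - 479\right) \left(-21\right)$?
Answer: $\frac{3565611}{355} \approx 10044.0$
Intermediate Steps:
$\left(- \frac{1524}{-523 - 1607} - 479\right) \left(-21\right) = \left(- \frac{1524}{-2130} - 479\right) \left(-21\right) = \left(\left(-1524\right) \left(- \frac{1}{2130}\right) - 479\right) \left(-21\right) = \left(\frac{254}{355} - 479\right) \left(-21\right) = \left(- \frac{169791}{355}\right) \left(-21\right) = \frac{3565611}{355}$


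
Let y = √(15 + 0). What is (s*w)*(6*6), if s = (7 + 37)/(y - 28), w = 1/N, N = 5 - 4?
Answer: -44352/769 - 1584*√15/769 ≈ -65.653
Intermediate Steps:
N = 1
y = √15 ≈ 3.8730
w = 1 (w = 1/1 = 1)
s = 44/(-28 + √15) (s = (7 + 37)/(√15 - 28) = 44/(-28 + √15) ≈ -1.8237)
(s*w)*(6*6) = ((-1232/769 - 44*√15/769)*1)*(6*6) = (-1232/769 - 44*√15/769)*36 = -44352/769 - 1584*√15/769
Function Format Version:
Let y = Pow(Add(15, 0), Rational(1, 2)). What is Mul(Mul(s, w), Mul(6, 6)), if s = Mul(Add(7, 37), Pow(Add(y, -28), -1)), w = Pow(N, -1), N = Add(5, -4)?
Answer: Add(Rational(-44352, 769), Mul(Rational(-1584, 769), Pow(15, Rational(1, 2)))) ≈ -65.653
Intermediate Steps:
N = 1
y = Pow(15, Rational(1, 2)) ≈ 3.8730
w = 1 (w = Pow(1, -1) = 1)
s = Mul(44, Pow(Add(-28, Pow(15, Rational(1, 2))), -1)) (s = Mul(Add(7, 37), Pow(Add(Pow(15, Rational(1, 2)), -28), -1)) = Mul(44, Pow(Add(-28, Pow(15, Rational(1, 2))), -1)) ≈ -1.8237)
Mul(Mul(s, w), Mul(6, 6)) = Mul(Mul(Add(Rational(-1232, 769), Mul(Rational(-44, 769), Pow(15, Rational(1, 2)))), 1), Mul(6, 6)) = Mul(Add(Rational(-1232, 769), Mul(Rational(-44, 769), Pow(15, Rational(1, 2)))), 36) = Add(Rational(-44352, 769), Mul(Rational(-1584, 769), Pow(15, Rational(1, 2))))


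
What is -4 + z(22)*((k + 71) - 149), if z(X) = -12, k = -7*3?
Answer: 1184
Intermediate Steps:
k = -21
-4 + z(22)*((k + 71) - 149) = -4 - 12*((-21 + 71) - 149) = -4 - 12*(50 - 149) = -4 - 12*(-99) = -4 + 1188 = 1184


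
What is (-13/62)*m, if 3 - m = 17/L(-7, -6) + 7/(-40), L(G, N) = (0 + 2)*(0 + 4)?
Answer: -273/1240 ≈ -0.22016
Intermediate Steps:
L(G, N) = 8 (L(G, N) = 2*4 = 8)
m = 21/20 (m = 3 - (17/8 + 7/(-40)) = 3 - (17*(⅛) + 7*(-1/40)) = 3 - (17/8 - 7/40) = 3 - 1*39/20 = 3 - 39/20 = 21/20 ≈ 1.0500)
(-13/62)*m = -13/62*(21/20) = -13*1/62*(21/20) = -13/62*21/20 = -273/1240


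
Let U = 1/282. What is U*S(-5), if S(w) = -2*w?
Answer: 5/141 ≈ 0.035461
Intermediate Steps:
U = 1/282 ≈ 0.0035461
U*S(-5) = (-2*(-5))/282 = (1/282)*10 = 5/141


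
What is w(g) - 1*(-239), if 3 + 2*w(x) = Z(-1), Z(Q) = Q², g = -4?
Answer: 238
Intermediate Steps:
w(x) = -1 (w(x) = -3/2 + (½)*(-1)² = -3/2 + (½)*1 = -3/2 + ½ = -1)
w(g) - 1*(-239) = -1 - 1*(-239) = -1 + 239 = 238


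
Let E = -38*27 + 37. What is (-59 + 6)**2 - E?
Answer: 3798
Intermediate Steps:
E = -989 (E = -1026 + 37 = -989)
(-59 + 6)**2 - E = (-59 + 6)**2 - 1*(-989) = (-53)**2 + 989 = 2809 + 989 = 3798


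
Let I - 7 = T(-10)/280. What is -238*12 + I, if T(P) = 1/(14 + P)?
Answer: -3190879/1120 ≈ -2849.0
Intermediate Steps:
I = 7841/1120 (I = 7 + 1/((14 - 10)*280) = 7 + (1/280)/4 = 7 + (¼)*(1/280) = 7 + 1/1120 = 7841/1120 ≈ 7.0009)
-238*12 + I = -238*12 + 7841/1120 = -2856 + 7841/1120 = -3190879/1120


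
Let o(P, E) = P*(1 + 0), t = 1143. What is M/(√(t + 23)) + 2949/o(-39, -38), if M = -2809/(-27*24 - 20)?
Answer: -983/13 + 53*√1166/14696 ≈ -75.492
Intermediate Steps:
o(P, E) = P (o(P, E) = P*1 = P)
M = 2809/668 (M = -2809/(-648 - 20) = -2809/(-668) = -2809*(-1/668) = 2809/668 ≈ 4.2051)
M/(√(t + 23)) + 2949/o(-39, -38) = 2809/(668*(√(1143 + 23))) + 2949/(-39) = 2809/(668*(√1166)) + 2949*(-1/39) = 2809*(√1166/1166)/668 - 983/13 = 53*√1166/14696 - 983/13 = -983/13 + 53*√1166/14696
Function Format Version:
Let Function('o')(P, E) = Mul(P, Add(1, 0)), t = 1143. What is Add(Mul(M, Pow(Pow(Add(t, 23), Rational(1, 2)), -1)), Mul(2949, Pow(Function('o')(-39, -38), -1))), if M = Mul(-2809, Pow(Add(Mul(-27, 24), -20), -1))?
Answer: Add(Rational(-983, 13), Mul(Rational(53, 14696), Pow(1166, Rational(1, 2)))) ≈ -75.492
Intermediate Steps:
Function('o')(P, E) = P (Function('o')(P, E) = Mul(P, 1) = P)
M = Rational(2809, 668) (M = Mul(-2809, Pow(Add(-648, -20), -1)) = Mul(-2809, Pow(-668, -1)) = Mul(-2809, Rational(-1, 668)) = Rational(2809, 668) ≈ 4.2051)
Add(Mul(M, Pow(Pow(Add(t, 23), Rational(1, 2)), -1)), Mul(2949, Pow(Function('o')(-39, -38), -1))) = Add(Mul(Rational(2809, 668), Pow(Pow(Add(1143, 23), Rational(1, 2)), -1)), Mul(2949, Pow(-39, -1))) = Add(Mul(Rational(2809, 668), Pow(Pow(1166, Rational(1, 2)), -1)), Mul(2949, Rational(-1, 39))) = Add(Mul(Rational(2809, 668), Mul(Rational(1, 1166), Pow(1166, Rational(1, 2)))), Rational(-983, 13)) = Add(Mul(Rational(53, 14696), Pow(1166, Rational(1, 2))), Rational(-983, 13)) = Add(Rational(-983, 13), Mul(Rational(53, 14696), Pow(1166, Rational(1, 2))))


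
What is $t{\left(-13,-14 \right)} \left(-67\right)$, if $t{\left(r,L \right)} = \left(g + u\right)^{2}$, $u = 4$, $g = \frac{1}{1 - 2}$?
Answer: $-603$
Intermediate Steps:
$g = -1$ ($g = \frac{1}{-1} = -1$)
$t{\left(r,L \right)} = 9$ ($t{\left(r,L \right)} = \left(-1 + 4\right)^{2} = 3^{2} = 9$)
$t{\left(-13,-14 \right)} \left(-67\right) = 9 \left(-67\right) = -603$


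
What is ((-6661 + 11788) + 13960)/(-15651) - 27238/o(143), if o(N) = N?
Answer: -429031379/2238093 ≈ -191.70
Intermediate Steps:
((-6661 + 11788) + 13960)/(-15651) - 27238/o(143) = ((-6661 + 11788) + 13960)/(-15651) - 27238/143 = (5127 + 13960)*(-1/15651) - 27238*1/143 = 19087*(-1/15651) - 27238/143 = -19087/15651 - 27238/143 = -429031379/2238093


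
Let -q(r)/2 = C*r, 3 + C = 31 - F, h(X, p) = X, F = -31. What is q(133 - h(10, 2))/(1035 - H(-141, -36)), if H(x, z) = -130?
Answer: -14514/1165 ≈ -12.458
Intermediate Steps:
C = 59 (C = -3 + (31 - 1*(-31)) = -3 + (31 + 31) = -3 + 62 = 59)
q(r) = -118*r
q(133 - h(10, 2))/(1035 - H(-141, -36)) = (-118*(133 - 1*10))/(1035 - 1*(-130)) = (-118*(133 - 10))/(1035 + 130) = -118*123/1165 = -14514*1/1165 = -14514/1165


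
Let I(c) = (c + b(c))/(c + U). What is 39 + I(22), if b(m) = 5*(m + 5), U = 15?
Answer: 1600/37 ≈ 43.243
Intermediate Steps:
b(m) = 25 + 5*m (b(m) = 5*(5 + m) = 25 + 5*m)
I(c) = (25 + 6*c)/(15 + c) (I(c) = (c + (25 + 5*c))/(c + 15) = (25 + 6*c)/(15 + c))
39 + I(22) = 39 + (25 + 6*22)/(15 + 22) = 39 + (25 + 132)/37 = 39 + (1/37)*157 = 39 + 157/37 = 1600/37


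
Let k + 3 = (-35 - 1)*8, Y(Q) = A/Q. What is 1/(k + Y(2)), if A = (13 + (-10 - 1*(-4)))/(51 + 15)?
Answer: -132/38405 ≈ -0.0034371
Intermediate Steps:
A = 7/66 (A = (13 + (-10 + 4))/66 = (13 - 6)*(1/66) = 7*(1/66) = 7/66 ≈ 0.10606)
Y(Q) = 7/(66*Q)
k = -291 (k = -3 + (-35 - 1)*8 = -3 - 36*8 = -3 - 288 = -291)
1/(k + Y(2)) = 1/(-291 + (7/66)/2) = 1/(-291 + (7/66)*(1/2)) = 1/(-291 + 7/132) = 1/(-38405/132) = -132/38405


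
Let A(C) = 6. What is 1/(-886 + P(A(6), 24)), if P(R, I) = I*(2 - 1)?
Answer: -1/862 ≈ -0.0011601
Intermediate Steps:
P(R, I) = I (P(R, I) = I*1 = I)
1/(-886 + P(A(6), 24)) = 1/(-886 + 24) = 1/(-862) = -1/862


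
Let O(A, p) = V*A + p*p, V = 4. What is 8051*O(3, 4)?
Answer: 225428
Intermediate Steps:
O(A, p) = p² + 4*A (O(A, p) = 4*A + p*p = 4*A + p² = p² + 4*A)
8051*O(3, 4) = 8051*(4² + 4*3) = 8051*(16 + 12) = 8051*28 = 225428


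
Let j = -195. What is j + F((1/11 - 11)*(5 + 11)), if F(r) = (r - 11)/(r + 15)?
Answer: -26168/135 ≈ -193.84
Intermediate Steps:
F(r) = (-11 + r)/(15 + r)
j + F((1/11 - 11)*(5 + 11)) = -195 + (-11 + (1/11 - 11)*(5 + 11))/(15 + (1/11 - 11)*(5 + 11)) = -195 + (-11 + (1/11 - 11)*16)/(15 + (1/11 - 11)*16) = -195 + (-11 - 120/11*16)/(15 - 120/11*16) = -195 + (-11 - 1920/11)/(15 - 1920/11) = -195 - 2041/11/(-1755/11) = -195 - 11/1755*(-2041/11) = -195 + 157/135 = -26168/135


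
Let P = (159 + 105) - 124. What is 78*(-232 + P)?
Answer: -7176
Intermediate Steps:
P = 140 (P = 264 - 124 = 140)
78*(-232 + P) = 78*(-232 + 140) = 78*(-92) = -7176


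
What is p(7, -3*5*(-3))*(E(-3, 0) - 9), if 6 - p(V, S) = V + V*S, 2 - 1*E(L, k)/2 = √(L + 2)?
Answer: 1580 + 632*I ≈ 1580.0 + 632.0*I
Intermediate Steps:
E(L, k) = 4 - 2*√(2 + L) (E(L, k) = 4 - 2*√(L + 2) = 4 - 2*√(2 + L))
p(V, S) = 6 - V - S*V (p(V, S) = 6 - (V + V*S) = 6 - (V + S*V) = 6 + (-V - S*V) = 6 - V - S*V)
p(7, -3*5*(-3))*(E(-3, 0) - 9) = (6 - 1*7 - 1*-3*5*(-3)*7)*((4 - 2*√(2 - 3)) - 9) = (6 - 7 - 1*(-15*(-3))*7)*((4 - 2*I) - 9) = (6 - 7 - 1*45*7)*((4 - 2*I) - 9) = (6 - 7 - 315)*(-5 - 2*I) = -316*(-5 - 2*I) = 1580 + 632*I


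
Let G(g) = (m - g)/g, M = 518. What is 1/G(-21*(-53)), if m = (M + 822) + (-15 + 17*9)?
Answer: 1113/365 ≈ 3.0493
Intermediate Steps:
m = 1478 (m = (518 + 822) + (-15 + 17*9) = 1340 + (-15 + 153) = 1340 + 138 = 1478)
G(g) = (1478 - g)/g
1/G(-21*(-53)) = 1/((1478 - (-21)*(-53))/((-21*(-53)))) = 1/((1478 - 1*1113)/1113) = 1/((1478 - 1113)/1113) = 1/((1/1113)*365) = 1/(365/1113) = 1113/365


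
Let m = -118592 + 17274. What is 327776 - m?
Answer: 429094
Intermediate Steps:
m = -101318
327776 - m = 327776 - 1*(-101318) = 327776 + 101318 = 429094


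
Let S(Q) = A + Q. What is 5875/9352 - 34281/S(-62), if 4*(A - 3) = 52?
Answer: 160433081/215096 ≈ 745.87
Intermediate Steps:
A = 16 (A = 3 + (1/4)*52 = 3 + 13 = 16)
S(Q) = 16 + Q
5875/9352 - 34281/S(-62) = 5875/9352 - 34281/(16 - 62) = 5875*(1/9352) - 34281/(-46) = 5875/9352 - 34281*(-1/46) = 5875/9352 + 34281/46 = 160433081/215096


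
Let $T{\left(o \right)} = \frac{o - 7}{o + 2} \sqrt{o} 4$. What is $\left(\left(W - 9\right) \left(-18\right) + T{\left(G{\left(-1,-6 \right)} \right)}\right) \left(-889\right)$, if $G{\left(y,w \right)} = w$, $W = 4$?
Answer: $-80010 - 11557 i \sqrt{6} \approx -80010.0 - 28309.0 i$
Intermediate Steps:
$T{\left(o \right)} = \frac{4 \sqrt{o} \left(-7 + o\right)}{2 + o}$ ($T{\left(o \right)} = \frac{-7 + o}{2 + o} \sqrt{o} 4 = \frac{\sqrt{o} \left(-7 + o\right)}{2 + o} 4 = \frac{4 \sqrt{o} \left(-7 + o\right)}{2 + o}$)
$\left(\left(W - 9\right) \left(-18\right) + T{\left(G{\left(-1,-6 \right)} \right)}\right) \left(-889\right) = \left(\left(4 - 9\right) \left(-18\right) + \frac{4 \sqrt{-6} \left(-7 - 6\right)}{2 - 6}\right) \left(-889\right) = \left(\left(-5\right) \left(-18\right) + 4 i \sqrt{6} \frac{1}{-4} \left(-13\right)\right) \left(-889\right) = \left(90 + 4 i \sqrt{6} \left(- \frac{1}{4}\right) \left(-13\right)\right) \left(-889\right) = \left(90 + 13 i \sqrt{6}\right) \left(-889\right) = -80010 - 11557 i \sqrt{6}$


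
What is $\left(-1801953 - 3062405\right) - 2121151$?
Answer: $-6985509$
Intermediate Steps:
$\left(-1801953 - 3062405\right) - 2121151 = -4864358 - 2121151 = -6985509$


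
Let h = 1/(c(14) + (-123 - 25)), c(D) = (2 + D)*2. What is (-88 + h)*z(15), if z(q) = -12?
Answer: 30627/29 ≈ 1056.1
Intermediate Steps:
c(D) = 4 + 2*D
h = -1/116 (h = 1/((4 + 2*14) + (-123 - 25)) = 1/((4 + 28) - 148) = 1/(32 - 148) = 1/(-116) = -1/116 ≈ -0.0086207)
(-88 + h)*z(15) = (-88 - 1/116)*(-12) = -10209/116*(-12) = 30627/29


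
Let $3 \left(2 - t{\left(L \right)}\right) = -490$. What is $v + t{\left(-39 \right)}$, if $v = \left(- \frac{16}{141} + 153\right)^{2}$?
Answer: $\frac{467991241}{19881} \approx 23540.0$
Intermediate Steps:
$t{\left(L \right)} = \frac{496}{3}$ ($t{\left(L \right)} = 2 - - \frac{490}{3} = 2 + \frac{490}{3} = \frac{496}{3}$)
$v = \frac{464704249}{19881}$ ($v = \left(\left(-16\right) \frac{1}{141} + 153\right)^{2} = \left(- \frac{16}{141} + 153\right)^{2} = \left(\frac{21557}{141}\right)^{2} = \frac{464704249}{19881} \approx 23374.0$)
$v + t{\left(-39 \right)} = \frac{464704249}{19881} + \frac{496}{3} = \frac{467991241}{19881}$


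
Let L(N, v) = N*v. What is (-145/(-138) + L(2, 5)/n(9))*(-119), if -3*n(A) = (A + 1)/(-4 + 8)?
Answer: 179809/138 ≈ 1303.0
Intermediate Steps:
n(A) = -1/12 - A/12 (n(A) = -(A + 1)/(3*(-4 + 8)) = -(1 + A)/(3*4) = -(¼ + A/4)/3 = -1/12 - A/12)
(-145/(-138) + L(2, 5)/n(9))*(-119) = (-145/(-138) + (2*5)/(-1/12 - 1/12*9))*(-119) = (-145*(-1/138) + 10/(-1/12 - ¾))*(-119) = (145/138 + 10/(-⅚))*(-119) = (145/138 + 10*(-6/5))*(-119) = (145/138 - 12)*(-119) = -1511/138*(-119) = 179809/138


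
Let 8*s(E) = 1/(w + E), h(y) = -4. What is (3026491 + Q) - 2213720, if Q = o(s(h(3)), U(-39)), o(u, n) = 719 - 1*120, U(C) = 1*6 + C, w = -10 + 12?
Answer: 813370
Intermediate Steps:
w = 2
U(C) = 6 + C
s(E) = 1/(8*(2 + E))
o(u, n) = 599 (o(u, n) = 719 - 120 = 599)
Q = 599
(3026491 + Q) - 2213720 = (3026491 + 599) - 2213720 = 3027090 - 2213720 = 813370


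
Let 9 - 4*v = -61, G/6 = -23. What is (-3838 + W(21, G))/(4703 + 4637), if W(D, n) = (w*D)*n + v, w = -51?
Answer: 57591/3736 ≈ 15.415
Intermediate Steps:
G = -138 (G = 6*(-23) = -138)
v = 35/2 (v = 9/4 - ¼*(-61) = 9/4 + 61/4 = 35/2 ≈ 17.500)
W(D, n) = 35/2 - 51*D*n (W(D, n) = (-51*D)*n + 35/2 = -51*D*n + 35/2 = 35/2 - 51*D*n)
(-3838 + W(21, G))/(4703 + 4637) = (-3838 + (35/2 - 51*21*(-138)))/(4703 + 4637) = (-3838 + (35/2 + 147798))/9340 = (-3838 + 295631/2)*(1/9340) = (287955/2)*(1/9340) = 57591/3736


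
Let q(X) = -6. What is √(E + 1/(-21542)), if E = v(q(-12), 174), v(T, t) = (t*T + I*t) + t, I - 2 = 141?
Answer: √11142955007626/21542 ≈ 154.96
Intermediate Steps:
I = 143 (I = 2 + 141 = 143)
v(T, t) = 144*t + T*t (v(T, t) = (t*T + 143*t) + t = (T*t + 143*t) + t = (143*t + T*t) + t = 144*t + T*t)
E = 24012 (E = 174*(144 - 6) = 174*138 = 24012)
√(E + 1/(-21542)) = √(24012 + 1/(-21542)) = √(24012 - 1/21542) = √(517266503/21542) = √11142955007626/21542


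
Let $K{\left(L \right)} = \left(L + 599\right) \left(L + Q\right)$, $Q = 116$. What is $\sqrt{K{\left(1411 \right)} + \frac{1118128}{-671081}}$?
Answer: $\frac{\sqrt{1382244099640564102}}{671081} \approx 1751.9$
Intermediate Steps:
$K{\left(L \right)} = \left(116 + L\right) \left(599 + L\right)$ ($K{\left(L \right)} = \left(L + 599\right) \left(L + 116\right) = \left(599 + L\right) \left(116 + L\right) = \left(116 + L\right) \left(599 + L\right)$)
$\sqrt{K{\left(1411 \right)} + \frac{1118128}{-671081}} = \sqrt{\left(69484 + 1411^{2} + 715 \cdot 1411\right) + \frac{1118128}{-671081}} = \sqrt{\left(69484 + 1990921 + 1008865\right) + 1118128 \left(- \frac{1}{671081}\right)} = \sqrt{3069270 - \frac{1118128}{671081}} = \sqrt{\frac{2059727662742}{671081}} = \frac{\sqrt{1382244099640564102}}{671081}$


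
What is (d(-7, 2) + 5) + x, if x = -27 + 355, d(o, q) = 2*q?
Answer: 337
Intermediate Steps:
x = 328
(d(-7, 2) + 5) + x = (2*2 + 5) + 328 = (4 + 5) + 328 = 9 + 328 = 337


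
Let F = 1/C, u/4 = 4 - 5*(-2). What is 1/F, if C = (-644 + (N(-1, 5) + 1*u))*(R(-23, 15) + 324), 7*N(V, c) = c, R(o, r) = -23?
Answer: -176773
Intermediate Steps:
N(V, c) = c/7
u = 56 (u = 4*(4 - 5*(-2)) = 4*(4 + 10) = 4*14 = 56)
C = -176773 (C = (-644 + ((1/7)*5 + 1*56))*(-23 + 324) = (-644 + (5/7 + 56))*301 = (-644 + 397/7)*301 = -4111/7*301 = -176773)
F = -1/176773 (F = 1/(-176773) = -1/176773 ≈ -5.6570e-6)
1/F = 1/(-1/176773) = -176773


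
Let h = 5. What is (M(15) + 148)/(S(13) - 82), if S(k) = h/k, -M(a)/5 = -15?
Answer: -2899/1061 ≈ -2.7323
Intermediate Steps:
M(a) = 75 (M(a) = -5*(-15) = 75)
S(k) = 5/k
(M(15) + 148)/(S(13) - 82) = (75 + 148)/(5/13 - 82) = 223/(5*(1/13) - 82) = 223/(5/13 - 82) = 223/(-1061/13) = 223*(-13/1061) = -2899/1061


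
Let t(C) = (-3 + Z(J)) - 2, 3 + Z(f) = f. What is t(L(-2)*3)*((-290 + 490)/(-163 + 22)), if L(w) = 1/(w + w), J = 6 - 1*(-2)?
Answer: 0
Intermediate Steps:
J = 8 (J = 6 + 2 = 8)
Z(f) = -3 + f
L(w) = 1/(2*w)
t(C) = 0 (t(C) = (-3 + (-3 + 8)) - 2 = (-3 + 5) - 2 = 2 - 2 = 0)
t(L(-2)*3)*((-290 + 490)/(-163 + 22)) = 0*((-290 + 490)/(-163 + 22)) = 0*(200/(-141)) = 0*(200*(-1/141)) = 0*(-200/141) = 0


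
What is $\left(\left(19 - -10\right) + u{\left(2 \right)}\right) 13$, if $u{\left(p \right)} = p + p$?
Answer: $429$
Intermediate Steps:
$u{\left(p \right)} = 2 p$
$\left(\left(19 - -10\right) + u{\left(2 \right)}\right) 13 = \left(\left(19 - -10\right) + 2 \cdot 2\right) 13 = \left(\left(19 + 10\right) + 4\right) 13 = \left(29 + 4\right) 13 = 33 \cdot 13 = 429$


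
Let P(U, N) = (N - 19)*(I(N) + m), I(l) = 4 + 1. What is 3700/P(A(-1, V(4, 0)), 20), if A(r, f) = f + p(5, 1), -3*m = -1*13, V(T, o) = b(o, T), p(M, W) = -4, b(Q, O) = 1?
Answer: 2775/7 ≈ 396.43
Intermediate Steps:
V(T, o) = 1
m = 13/3 (m = -(-1)*13/3 = -⅓*(-13) = 13/3 ≈ 4.3333)
I(l) = 5
A(r, f) = -4 + f (A(r, f) = f - 4 = -4 + f)
P(U, N) = -532/3 + 28*N/3 (P(U, N) = (N - 19)*(5 + 13/3) = (-19 + N)*(28/3) = -532/3 + 28*N/3)
3700/P(A(-1, V(4, 0)), 20) = 3700/(-532/3 + (28/3)*20) = 3700/(-532/3 + 560/3) = 3700/(28/3) = 3700*(3/28) = 2775/7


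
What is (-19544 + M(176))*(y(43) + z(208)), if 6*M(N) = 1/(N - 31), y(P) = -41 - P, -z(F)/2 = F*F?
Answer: 736344000374/435 ≈ 1.6927e+9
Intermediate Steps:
z(F) = -2*F² (z(F) = -2*F*F = -2*F²)
M(N) = 1/(6*(-31 + N)) (M(N) = 1/(6*(N - 31)) = 1/(6*(-31 + N)))
(-19544 + M(176))*(y(43) + z(208)) = (-19544 + 1/(6*(-31 + 176)))*((-41 - 1*43) - 2*208²) = (-19544 + (⅙)/145)*((-41 - 43) - 2*43264) = (-19544 + (⅙)*(1/145))*(-84 - 86528) = (-19544 + 1/870)*(-86612) = -17003279/870*(-86612) = 736344000374/435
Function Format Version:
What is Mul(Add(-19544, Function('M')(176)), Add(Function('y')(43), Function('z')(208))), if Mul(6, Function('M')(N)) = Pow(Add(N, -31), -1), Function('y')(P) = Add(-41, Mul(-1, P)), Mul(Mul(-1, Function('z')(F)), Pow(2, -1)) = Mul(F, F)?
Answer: Rational(736344000374, 435) ≈ 1.6927e+9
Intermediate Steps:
Function('z')(F) = Mul(-2, Pow(F, 2)) (Function('z')(F) = Mul(-2, Mul(F, F)) = Mul(-2, Pow(F, 2)))
Function('M')(N) = Mul(Rational(1, 6), Pow(Add(-31, N), -1)) (Function('M')(N) = Mul(Rational(1, 6), Pow(Add(N, -31), -1)) = Mul(Rational(1, 6), Pow(Add(-31, N), -1)))
Mul(Add(-19544, Function('M')(176)), Add(Function('y')(43), Function('z')(208))) = Mul(Add(-19544, Mul(Rational(1, 6), Pow(Add(-31, 176), -1))), Add(Add(-41, Mul(-1, 43)), Mul(-2, Pow(208, 2)))) = Mul(Add(-19544, Mul(Rational(1, 6), Pow(145, -1))), Add(Add(-41, -43), Mul(-2, 43264))) = Mul(Add(-19544, Mul(Rational(1, 6), Rational(1, 145))), Add(-84, -86528)) = Mul(Add(-19544, Rational(1, 870)), -86612) = Mul(Rational(-17003279, 870), -86612) = Rational(736344000374, 435)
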